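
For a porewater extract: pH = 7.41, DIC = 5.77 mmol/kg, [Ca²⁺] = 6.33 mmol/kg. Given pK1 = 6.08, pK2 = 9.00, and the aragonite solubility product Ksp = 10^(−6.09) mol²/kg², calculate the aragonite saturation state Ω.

α₂ = 1 / (1 + [H⁺]/K2 + [H⁺]²/(K1K2)) = 1 / (1 + 10^+1.59 + 10^+0.26)
   = 1 / (1 + 38.905 + 1.8197) = 1/41.724 = 0.02397
[CO3²⁻] = α₂ × DIC = 0.02397 × 5.77 = 0.1383 mmol/kg
Ksp = 10^(−6.09) = 8.128×10^-7
Ω = [Ca²⁺][CO3²⁻]/Ksp = (6.33×10^-3)(1.383×10^-4) / 8.128×10^-7 = 1.08

Ω = 1.08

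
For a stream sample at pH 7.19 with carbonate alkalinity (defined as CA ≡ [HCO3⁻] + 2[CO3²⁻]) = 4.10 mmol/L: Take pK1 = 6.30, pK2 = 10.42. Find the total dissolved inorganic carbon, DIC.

DIC = 4.63 mmol/L

CA = [HCO3⁻] + 2[CO3²⁻] = (α₁ + 2α₂)·DIC
At pH 7.19: [H⁺]/K1 = 10^-0.89 = 0.12882, K2/[H⁺] = 10^-3.23 = 0.00058884
α₁ = 1/(1 + 0.12882 + 0.00058884) = 1/1.1294 = 0.8854; α₂ = α₁·K2/[H⁺] = 0.0005214
α₁ + 2α₂ = 0.8865
DIC = CA / (α₁ + 2α₂) = 4.10 / 0.8865 = 4.63 mmol/L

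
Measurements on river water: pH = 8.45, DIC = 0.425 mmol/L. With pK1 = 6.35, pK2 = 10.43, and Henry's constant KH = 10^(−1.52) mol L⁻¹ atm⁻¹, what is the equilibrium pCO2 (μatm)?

α₀ = 1 / (1 + K1/[H⁺] + K1K2/[H⁺]²) = 1 / (1 + 10^+2.10 + 10^+0.12)
   = 1 / (1 + 125.89 + 1.3183) = 1/128.21 = 0.007800
[CO2*] = α₀ × DIC = 0.007800 × 0.425 = 0.003315 mmol/L = 3.315 μmol/L
pCO2 = [CO2*]/KH = 3.315×10^-6 / 3.020×10^-2 = 110 μatm

pCO2 = 110 μatm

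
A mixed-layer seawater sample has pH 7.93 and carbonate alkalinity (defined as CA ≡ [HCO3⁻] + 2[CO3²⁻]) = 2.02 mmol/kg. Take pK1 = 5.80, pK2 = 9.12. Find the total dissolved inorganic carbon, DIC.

DIC = 1.92 mmol/kg

CA = [HCO3⁻] + 2[CO3²⁻] = (α₁ + 2α₂)·DIC
At pH 7.93: [H⁺]/K1 = 10^-2.13 = 0.0074131, K2/[H⁺] = 10^-1.19 = 0.064565
α₁ = 1/(1 + 0.0074131 + 0.064565) = 1/1.0720 = 0.9329; α₂ = α₁·K2/[H⁺] = 0.06023
α₁ + 2α₂ = 1.0533
DIC = CA / (α₁ + 2α₂) = 2.02 / 1.0533 = 1.92 mmol/kg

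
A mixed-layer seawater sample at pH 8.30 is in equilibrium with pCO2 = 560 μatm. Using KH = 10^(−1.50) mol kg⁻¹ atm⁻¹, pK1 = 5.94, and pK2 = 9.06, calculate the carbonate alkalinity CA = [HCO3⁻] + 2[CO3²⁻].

[CO2*] = KH · pCO2 = 10^(−1.50) × 560×10^-6 = 1.771×10^-5 mol/kg
α₀ = 1/(1 + K1/[H⁺] + K1K2/[H⁺]²) = 1/(1 + 10^+2.36 + 10^+1.60) = 0.003705
DIC = [CO2*]/α₀ = 1.771×10^-5 / 0.003705 = 4.780 mmol/kg
CA = (α₁ + 2α₂)·DIC = (0.8488 + 2×0.1475) × 4.780 = 5.47 mmol/kg

CA = 5.47 mmol/kg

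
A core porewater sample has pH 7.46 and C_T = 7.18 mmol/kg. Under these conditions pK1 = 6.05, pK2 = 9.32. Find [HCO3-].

α₁ = 1 / (1 + [H⁺]/K1 + K2/[H⁺]) = 1 / (1 + 10^-1.41 + 10^-1.86)
   = 1 / (1 + 0.038905 + 0.013804) = 1/1.0527 = 0.9499
[HCO3⁻] = α₁ × DIC = 0.9499 × 7.18 = 6.82 mmol/kg

[HCO3⁻] = 6.82 mmol/kg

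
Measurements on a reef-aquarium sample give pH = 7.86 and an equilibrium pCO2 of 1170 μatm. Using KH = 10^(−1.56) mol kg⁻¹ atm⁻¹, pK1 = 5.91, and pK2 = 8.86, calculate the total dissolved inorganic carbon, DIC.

[CO2*] = KH · pCO2 = 10^(−1.56) × 1170×10^-6 = 3.222×10^-5 mol/kg
α₀ = 1/(1 + K1/[H⁺] + K1K2/[H⁺]²) = 1/(1 + 10^+1.95 + 10^+0.95) = 0.01010
DIC = [CO2*]/α₀ = 3.222×10^-5 / 0.01010 = 3.19 mmol/kg

DIC = 3.19 mmol/kg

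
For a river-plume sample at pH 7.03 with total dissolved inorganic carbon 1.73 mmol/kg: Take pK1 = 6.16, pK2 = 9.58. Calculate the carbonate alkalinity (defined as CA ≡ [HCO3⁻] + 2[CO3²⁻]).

CA = 1.53 mmol/kg

CA = [HCO3⁻] + 2[CO3²⁻] = (α₁ + 2α₂)·DIC
At pH 7.03: [H⁺]/K1 = 10^-0.87 = 0.13490, K2/[H⁺] = 10^-2.55 = 0.0028184
α₁ = 1/(1 + 0.13490 + 0.0028184) = 1/1.1377 = 0.8790; α₂ = α₁·K2/[H⁺] = 0.002477
α₁ + 2α₂ = 0.8839
CA = 0.8839 × 1.73 = 1.53 mmol/kg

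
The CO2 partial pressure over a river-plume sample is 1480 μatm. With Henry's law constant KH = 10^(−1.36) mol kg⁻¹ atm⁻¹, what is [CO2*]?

[CO2*] = 64.6 μmol/kg

KH = 10^(−1.36) = 4.365×10^-2 mol kg⁻¹ atm⁻¹
[CO2*] = KH · pCO2 = 4.365×10^-2 × 1480×10^-6 atm = 6.46×10^-5 mol/kg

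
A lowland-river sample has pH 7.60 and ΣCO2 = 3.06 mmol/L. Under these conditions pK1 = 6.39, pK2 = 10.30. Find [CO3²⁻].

[CO3²⁻] = 5.74 μmol/L

α₂ = 1 / (1 + [H⁺]/K2 + [H⁺]²/(K1K2)) = 1 / (1 + 10^+2.70 + 10^+1.49)
   = 1 / (1 + 501.19 + 30.903) = 1/533.09 = 0.001876
[CO3²⁻] = α₂ × DIC = 0.001876 × 3.06 = 0.00574 mmol/L = 5.74 μmol/L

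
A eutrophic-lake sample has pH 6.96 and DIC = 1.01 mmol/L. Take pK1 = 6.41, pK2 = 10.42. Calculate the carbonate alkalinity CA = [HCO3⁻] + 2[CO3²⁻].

CA = [HCO3⁻] + 2[CO3²⁻] = (α₁ + 2α₂)·DIC
At pH 6.96: [H⁺]/K1 = 10^-0.55 = 0.28184, K2/[H⁺] = 10^-3.46 = 0.00034674
α₁ = 1/(1 + 0.28184 + 0.00034674) = 1/1.2822 = 0.7799; α₂ = α₁·K2/[H⁺] = 0.0002704
α₁ + 2α₂ = 0.7805
CA = 0.7805 × 1.01 = 0.788 mmol/L

CA = 0.788 mmol/L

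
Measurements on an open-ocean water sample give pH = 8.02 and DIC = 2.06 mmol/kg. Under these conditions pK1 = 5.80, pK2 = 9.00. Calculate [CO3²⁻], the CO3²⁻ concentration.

[CO3²⁻] = 0.194 mmol/kg

α₂ = 1 / (1 + [H⁺]/K2 + [H⁺]²/(K1K2)) = 1 / (1 + 10^+0.98 + 10^-1.24)
   = 1 / (1 + 9.5499 + 0.057544) = 1/10.607 = 0.09427
[CO3²⁻] = α₂ × DIC = 0.09427 × 2.06 = 0.194 mmol/kg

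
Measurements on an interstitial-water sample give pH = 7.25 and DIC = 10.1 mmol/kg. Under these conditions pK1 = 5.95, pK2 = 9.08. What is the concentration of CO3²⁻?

α₂ = 1 / (1 + [H⁺]/K2 + [H⁺]²/(K1K2)) = 1 / (1 + 10^+1.83 + 10^+0.53)
   = 1 / (1 + 67.608 + 3.3884) = 1/71.997 = 0.01389
[CO3²⁻] = α₂ × DIC = 0.01389 × 10.1 = 0.140 mmol/kg

[CO3²⁻] = 0.140 mmol/kg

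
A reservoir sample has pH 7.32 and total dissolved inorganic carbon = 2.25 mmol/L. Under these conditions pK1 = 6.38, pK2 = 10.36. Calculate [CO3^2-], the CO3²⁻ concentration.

α₂ = 1 / (1 + [H⁺]/K2 + [H⁺]²/(K1K2)) = 1 / (1 + 10^+3.04 + 10^+2.10)
   = 1 / (1 + 1096.5 + 125.89) = 1/1223.4 = 0.0008174
[CO3²⁻] = α₂ × DIC = 0.0008174 × 2.25 = 0.00184 mmol/L = 1.84 μmol/L

[CO3²⁻] = 1.84 μmol/L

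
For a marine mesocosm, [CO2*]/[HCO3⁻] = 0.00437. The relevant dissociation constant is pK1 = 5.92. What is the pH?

From K1 = [H⁺][HCO3⁻]/[CO2*]:  pH = pK1 − log₁₀([CO2*]/[HCO3⁻])
log₁₀(0.00437) = -2.360
pH = 5.92 − (-2.360) = 8.28

pH = 8.28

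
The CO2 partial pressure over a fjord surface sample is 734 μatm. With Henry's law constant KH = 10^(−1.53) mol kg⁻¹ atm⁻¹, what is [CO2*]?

[CO2*] = 21.7 μmol/kg

KH = 10^(−1.53) = 2.951×10^-2 mol kg⁻¹ atm⁻¹
[CO2*] = KH · pCO2 = 2.951×10^-2 × 734×10^-6 atm = 2.17×10^-5 mol/kg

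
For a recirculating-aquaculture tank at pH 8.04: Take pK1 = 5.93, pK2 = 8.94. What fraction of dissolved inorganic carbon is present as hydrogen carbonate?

α₁ = 0.882

α₁ = 1 / (1 + [H⁺]/K1 + K2/[H⁺]) = 1 / (1 + 10^-2.11 + 10^-0.90)
   = 1 / (1 + 0.0077625 + 0.12589) = 1/1.1337 = 0.8821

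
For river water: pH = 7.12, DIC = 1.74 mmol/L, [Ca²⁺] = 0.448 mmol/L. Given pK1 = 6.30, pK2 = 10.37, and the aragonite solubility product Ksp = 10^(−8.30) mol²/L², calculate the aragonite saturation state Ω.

Ω = 0.0759

α₂ = 1 / (1 + [H⁺]/K2 + [H⁺]²/(K1K2)) = 1 / (1 + 10^+3.25 + 10^+2.43)
   = 1 / (1 + 1778.3 + 269.15) = 1/2048.4 = 0.0004882
[CO3²⁻] = α₂ × DIC = 0.0004882 × 1.74 = 0.0008494 mmol/L = 0.8494 μmol/L
Ksp = 10^(−8.30) = 5.012×10^-9
Ω = [Ca²⁺][CO3²⁻]/Ksp = (0.448×10^-3)(8.494×10^-7) / 5.012×10^-9 = 0.0759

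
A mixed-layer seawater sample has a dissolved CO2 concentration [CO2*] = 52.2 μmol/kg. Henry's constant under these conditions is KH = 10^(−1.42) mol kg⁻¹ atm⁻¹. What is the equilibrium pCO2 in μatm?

pCO2 = 1370 μatm

KH = 10^(−1.42) = 3.802×10^-2 mol kg⁻¹ atm⁻¹
pCO2 = [CO2*]/KH = 52.2×10^-6 / 3.802×10^-2 = 1.37×10^-3 atm = 1370 μatm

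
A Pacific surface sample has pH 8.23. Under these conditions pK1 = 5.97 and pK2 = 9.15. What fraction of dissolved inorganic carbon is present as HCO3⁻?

α₁ = 0.888

α₁ = 1 / (1 + [H⁺]/K1 + K2/[H⁺]) = 1 / (1 + 10^-2.26 + 10^-0.92)
   = 1 / (1 + 0.0054954 + 0.12023) = 1/1.1257 = 0.8883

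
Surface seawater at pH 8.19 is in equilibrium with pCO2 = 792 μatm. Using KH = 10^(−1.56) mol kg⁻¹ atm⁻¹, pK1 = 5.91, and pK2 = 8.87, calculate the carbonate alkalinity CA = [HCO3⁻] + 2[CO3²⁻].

CA = 5.89 mmol/kg

[CO2*] = KH · pCO2 = 10^(−1.56) × 792×10^-6 = 2.181×10^-5 mol/kg
α₀ = 1/(1 + K1/[H⁺] + K1K2/[H⁺]²) = 1/(1 + 10^+2.28 + 10^+1.60) = 0.004322
DIC = [CO2*]/α₀ = 2.181×10^-5 / 0.004322 = 5.047 mmol/kg
CA = (α₁ + 2α₂)·DIC = (0.8236 + 2×0.1721) × 5.047 = 5.89 mmol/kg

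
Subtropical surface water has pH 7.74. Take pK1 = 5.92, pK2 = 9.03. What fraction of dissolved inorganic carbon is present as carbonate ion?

α₂ = 0.0481

α₂ = 1 / (1 + [H⁺]/K2 + [H⁺]²/(K1K2)) = 1 / (1 + 10^+1.29 + 10^-0.53)
   = 1 / (1 + 19.498 + 0.29512) = 1/20.794 = 0.04809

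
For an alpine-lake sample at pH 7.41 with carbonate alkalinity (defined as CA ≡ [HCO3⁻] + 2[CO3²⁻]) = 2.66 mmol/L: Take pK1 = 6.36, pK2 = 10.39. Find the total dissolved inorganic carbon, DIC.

DIC = 2.89 mmol/L

CA = [HCO3⁻] + 2[CO3²⁻] = (α₁ + 2α₂)·DIC
At pH 7.41: [H⁺]/K1 = 10^-1.05 = 0.089125, K2/[H⁺] = 10^-2.98 = 0.0010471
α₁ = 1/(1 + 0.089125 + 0.0010471) = 1/1.0902 = 0.9173; α₂ = α₁·K2/[H⁺] = 0.0009605
α₁ + 2α₂ = 0.9192
DIC = CA / (α₁ + 2α₂) = 2.66 / 0.9192 = 2.89 mmol/L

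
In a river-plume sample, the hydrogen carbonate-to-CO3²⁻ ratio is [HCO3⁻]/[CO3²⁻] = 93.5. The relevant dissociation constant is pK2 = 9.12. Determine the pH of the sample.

pH = 7.15

From K2 = [H⁺][CO3²⁻]/[HCO3⁻]:  pH = pK2 − log₁₀([HCO3⁻]/[CO3²⁻])
log₁₀(93.5) = +1.971
pH = 9.12 − (+1.971) = 7.15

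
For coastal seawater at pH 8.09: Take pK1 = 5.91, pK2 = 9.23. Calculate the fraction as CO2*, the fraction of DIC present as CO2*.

α₀ = 1 / (1 + K1/[H⁺] + K1K2/[H⁺]²) = 1 / (1 + 10^+2.18 + 10^+1.04)
   = 1 / (1 + 151.36 + 10.965) = 1/163.32 = 0.006123

α₀ = 0.00612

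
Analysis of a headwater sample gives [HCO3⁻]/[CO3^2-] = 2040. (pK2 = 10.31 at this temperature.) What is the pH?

pH = 7.00

From K2 = [H⁺][CO3^2-]/[HCO3⁻]:  pH = pK2 − log₁₀([HCO3⁻]/[CO3^2-])
log₁₀(2040) = +3.310
pH = 10.31 − (+3.310) = 7.00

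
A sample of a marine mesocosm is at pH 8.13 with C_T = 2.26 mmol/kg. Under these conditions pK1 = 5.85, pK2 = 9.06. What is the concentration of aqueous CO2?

α₀ = 1 / (1 + K1/[H⁺] + K1K2/[H⁺]²) = 1 / (1 + 10^+2.28 + 10^+1.35)
   = 1 / (1 + 190.55 + 22.387) = 1/213.93 = 0.004674
[CO2*] = α₀ × DIC = 0.004674 × 2.26 = 0.0106 mmol/kg = 10.6 μmol/kg

[CO2*] = 10.6 μmol/kg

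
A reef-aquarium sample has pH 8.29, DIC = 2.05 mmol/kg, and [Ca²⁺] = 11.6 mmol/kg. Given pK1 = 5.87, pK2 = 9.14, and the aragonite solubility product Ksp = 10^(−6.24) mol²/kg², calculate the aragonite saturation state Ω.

Ω = 5.10

α₂ = 1 / (1 + [H⁺]/K2 + [H⁺]²/(K1K2)) = 1 / (1 + 10^+0.85 + 10^-1.57)
   = 1 / (1 + 7.0795 + 0.026915) = 1/8.1064 = 0.1234
[CO3²⁻] = α₂ × DIC = 0.1234 × 2.05 = 0.2529 mmol/kg
Ksp = 10^(−6.24) = 5.754×10^-7
Ω = [Ca²⁺][CO3²⁻]/Ksp = (11.6×10^-3)(2.529×10^-4) / 5.754×10^-7 = 5.10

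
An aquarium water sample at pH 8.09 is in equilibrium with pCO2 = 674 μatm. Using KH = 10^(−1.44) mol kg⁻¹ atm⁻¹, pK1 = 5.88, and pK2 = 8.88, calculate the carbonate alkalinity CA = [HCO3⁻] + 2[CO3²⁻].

CA = 5.26 mmol/kg

[CO2*] = KH · pCO2 = 10^(−1.44) × 674×10^-6 = 2.447×10^-5 mol/kg
α₀ = 1/(1 + K1/[H⁺] + K1K2/[H⁺]²) = 1/(1 + 10^+2.21 + 10^+1.42) = 0.005277
DIC = [CO2*]/α₀ = 2.447×10^-5 / 0.005277 = 4.637 mmol/kg
CA = (α₁ + 2α₂)·DIC = (0.8559 + 2×0.1388) × 4.637 = 5.26 mmol/kg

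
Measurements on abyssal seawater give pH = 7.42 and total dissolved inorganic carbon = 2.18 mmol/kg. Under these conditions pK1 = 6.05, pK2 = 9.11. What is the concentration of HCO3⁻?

α₁ = 1 / (1 + [H⁺]/K1 + K2/[H⁺]) = 1 / (1 + 10^-1.37 + 10^-1.69)
   = 1 / (1 + 0.042658 + 0.020417) = 1/1.0631 = 0.9407
[HCO3⁻] = α₁ × DIC = 0.9407 × 2.18 = 2.05 mmol/kg

[HCO3⁻] = 2.05 mmol/kg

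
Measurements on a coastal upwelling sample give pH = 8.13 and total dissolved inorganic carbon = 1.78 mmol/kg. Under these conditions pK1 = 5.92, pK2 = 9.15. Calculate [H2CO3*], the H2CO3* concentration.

α₀ = 1 / (1 + K1/[H⁺] + K1K2/[H⁺]²) = 1 / (1 + 10^+2.21 + 10^+1.19)
   = 1 / (1 + 162.18 + 15.488) = 1/178.67 = 0.005597
[CO2*] = α₀ × DIC = 0.005597 × 1.78 = 0.00996 mmol/kg = 9.96 μmol/kg

[CO2*] = 9.96 μmol/kg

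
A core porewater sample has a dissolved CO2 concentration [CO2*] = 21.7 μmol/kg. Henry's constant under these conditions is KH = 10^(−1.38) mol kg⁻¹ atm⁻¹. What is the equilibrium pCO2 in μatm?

pCO2 = 521 μatm

KH = 10^(−1.38) = 4.169×10^-2 mol kg⁻¹ atm⁻¹
pCO2 = [CO2*]/KH = 21.7×10^-6 / 4.169×10^-2 = 5.21×10^-4 atm = 521 μatm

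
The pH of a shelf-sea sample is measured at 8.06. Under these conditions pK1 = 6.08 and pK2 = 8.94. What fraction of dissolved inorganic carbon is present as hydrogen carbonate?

α₁ = 0.875

α₁ = 1 / (1 + [H⁺]/K1 + K2/[H⁺]) = 1 / (1 + 10^-1.98 + 10^-0.88)
   = 1 / (1 + 0.010471 + 0.13183) = 1/1.1423 = 0.8754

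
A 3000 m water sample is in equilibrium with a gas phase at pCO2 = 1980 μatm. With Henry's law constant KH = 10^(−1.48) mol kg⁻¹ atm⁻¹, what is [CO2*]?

[CO2*] = 65.6 μmol/kg

KH = 10^(−1.48) = 3.311×10^-2 mol kg⁻¹ atm⁻¹
[CO2*] = KH · pCO2 = 3.311×10^-2 × 1980×10^-6 atm = 6.56×10^-5 mol/kg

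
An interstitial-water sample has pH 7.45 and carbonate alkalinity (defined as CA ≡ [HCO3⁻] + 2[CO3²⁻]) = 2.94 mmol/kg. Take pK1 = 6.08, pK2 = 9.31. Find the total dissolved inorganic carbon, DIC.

CA = [HCO3⁻] + 2[CO3²⁻] = (α₁ + 2α₂)·DIC
At pH 7.45: [H⁺]/K1 = 10^-1.37 = 0.042658, K2/[H⁺] = 10^-1.86 = 0.013804
α₁ = 1/(1 + 0.042658 + 0.013804) = 1/1.0565 = 0.9466; α₂ = α₁·K2/[H⁺] = 0.01307
α₁ + 2α₂ = 0.9727
DIC = CA / (α₁ + 2α₂) = 2.94 / 0.9727 = 3.02 mmol/kg

DIC = 3.02 mmol/kg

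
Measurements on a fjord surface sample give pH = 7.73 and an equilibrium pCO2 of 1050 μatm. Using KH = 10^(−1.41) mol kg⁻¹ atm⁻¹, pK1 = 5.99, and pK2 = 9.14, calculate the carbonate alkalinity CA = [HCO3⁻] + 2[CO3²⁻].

CA = 2.42 mmol/kg

[CO2*] = KH · pCO2 = 10^(−1.41) × 1050×10^-6 = 4.085×10^-5 mol/kg
α₀ = 1/(1 + K1/[H⁺] + K1K2/[H⁺]²) = 1/(1 + 10^+1.74 + 10^+0.33) = 0.01721
DIC = [CO2*]/α₀ = 4.085×10^-5 / 0.01721 = 2.373 mmol/kg
CA = (α₁ + 2α₂)·DIC = (0.9460 + 2×0.03680) × 2.373 = 2.42 mmol/kg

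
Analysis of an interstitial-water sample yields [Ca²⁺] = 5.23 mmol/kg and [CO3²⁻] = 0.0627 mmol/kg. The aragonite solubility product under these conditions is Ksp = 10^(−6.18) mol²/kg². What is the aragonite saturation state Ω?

Ksp = 10^(−6.18) = 6.607×10^-7
Ω = [Ca²⁺][CO3²⁻]/Ksp = (5.23×10^-3)(0.0627×10^-3) / 6.607×10^-7 = 0.496

Ω = 0.496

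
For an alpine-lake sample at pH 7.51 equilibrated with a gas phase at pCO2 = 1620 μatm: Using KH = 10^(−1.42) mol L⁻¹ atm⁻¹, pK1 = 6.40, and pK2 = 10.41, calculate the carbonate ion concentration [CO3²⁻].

[CO3²⁻] = 0.999 μmol/L

[CO2*] = KH · pCO2 = 10^(−1.42) × 1620×10^-6 = 6.159×10^-5 mol/L
α₀ = 1/(1 + K1/[H⁺] + K1K2/[H⁺]²) = 1/(1 + 10^+1.11 + 10^-1.79) = 0.07195
DIC = [CO2*]/α₀ = 6.159×10^-5 / 0.07195 = 0.8560 mmol/L
[CO3²⁻] = α₂·DIC; α₂ = 0.001167, so [CO3²⁻] = 0.001167 × 0.8560 = 0.000999 mmol/L = 0.999 μmol/L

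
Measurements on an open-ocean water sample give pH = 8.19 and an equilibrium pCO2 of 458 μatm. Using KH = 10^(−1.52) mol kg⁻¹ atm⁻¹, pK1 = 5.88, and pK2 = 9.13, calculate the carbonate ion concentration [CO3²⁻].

[CO3²⁻] = 0.324 mmol/kg

[CO2*] = KH · pCO2 = 10^(−1.52) × 458×10^-6 = 1.383×10^-5 mol/kg
α₀ = 1/(1 + K1/[H⁺] + K1K2/[H⁺]²) = 1/(1 + 10^+2.31 + 10^+1.37) = 0.004374
DIC = [CO2*]/α₀ = 1.383×10^-5 / 0.004374 = 3.162 mmol/kg
[CO3²⁻] = α₂·DIC; α₂ = 0.1025, so [CO3²⁻] = 0.1025 × 3.162 = 0.324 mmol/kg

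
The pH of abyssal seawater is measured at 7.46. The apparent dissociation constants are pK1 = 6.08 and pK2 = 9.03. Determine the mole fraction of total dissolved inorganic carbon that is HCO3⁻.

α₁ = 1 / (1 + [H⁺]/K1 + K2/[H⁺]) = 1 / (1 + 10^-1.38 + 10^-1.57)
   = 1 / (1 + 0.041687 + 0.026915) = 1/1.0686 = 0.9358

α₁ = 0.936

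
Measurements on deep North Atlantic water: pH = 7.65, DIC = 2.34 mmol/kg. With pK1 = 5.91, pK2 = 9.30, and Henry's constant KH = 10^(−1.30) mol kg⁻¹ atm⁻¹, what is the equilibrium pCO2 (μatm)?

α₀ = 1 / (1 + K1/[H⁺] + K1K2/[H⁺]²) = 1 / (1 + 10^+1.74 + 10^+0.09)
   = 1 / (1 + 54.954 + 1.2303) = 1/57.184 = 0.01749
[CO2*] = α₀ × DIC = 0.01749 × 2.34 = 0.04092 mmol/kg
pCO2 = [CO2*]/KH = 4.092×10^-5 / 5.012×10^-2 = 816 μatm

pCO2 = 816 μatm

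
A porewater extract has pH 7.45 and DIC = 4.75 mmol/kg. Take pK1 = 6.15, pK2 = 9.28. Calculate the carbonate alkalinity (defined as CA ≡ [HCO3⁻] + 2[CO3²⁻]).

CA = [HCO3⁻] + 2[CO3²⁻] = (α₁ + 2α₂)·DIC
At pH 7.45: [H⁺]/K1 = 10^-1.30 = 0.050119, K2/[H⁺] = 10^-1.83 = 0.014791
α₁ = 1/(1 + 0.050119 + 0.014791) = 1/1.0649 = 0.9390; α₂ = α₁·K2/[H⁺] = 0.01389
α₁ + 2α₂ = 0.9668
CA = 0.9668 × 4.75 = 4.59 mmol/kg

CA = 4.59 mmol/kg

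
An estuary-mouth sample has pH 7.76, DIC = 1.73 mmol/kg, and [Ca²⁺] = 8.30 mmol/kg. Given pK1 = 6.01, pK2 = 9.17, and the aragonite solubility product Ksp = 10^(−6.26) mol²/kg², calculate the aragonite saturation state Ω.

α₂ = 1 / (1 + [H⁺]/K2 + [H⁺]²/(K1K2)) = 1 / (1 + 10^+1.41 + 10^-0.34)
   = 1 / (1 + 25.704 + 0.45709) = 1/27.161 = 0.03682
[CO3²⁻] = α₂ × DIC = 0.03682 × 1.73 = 0.06369 mmol/kg
Ksp = 10^(−6.26) = 5.495×10^-7
Ω = [Ca²⁺][CO3²⁻]/Ksp = (8.30×10^-3)(6.369×10^-5) / 5.495×10^-7 = 0.962

Ω = 0.962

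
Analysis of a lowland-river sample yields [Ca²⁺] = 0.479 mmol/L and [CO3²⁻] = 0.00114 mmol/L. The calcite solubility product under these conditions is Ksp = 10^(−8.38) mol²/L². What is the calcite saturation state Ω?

Ω = 0.131

Ksp = 10^(−8.38) = 4.169×10^-9
Ω = [Ca²⁺][CO3²⁻]/Ksp = (0.479×10^-3)(0.00114×10^-3) / 4.169×10^-9 = 0.131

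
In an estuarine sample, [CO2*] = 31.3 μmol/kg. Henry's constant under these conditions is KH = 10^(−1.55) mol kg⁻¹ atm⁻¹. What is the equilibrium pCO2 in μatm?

pCO2 = 1110 μatm

KH = 10^(−1.55) = 2.818×10^-2 mol kg⁻¹ atm⁻¹
pCO2 = [CO2*]/KH = 31.3×10^-6 / 2.818×10^-2 = 1.11×10^-3 atm = 1110 μatm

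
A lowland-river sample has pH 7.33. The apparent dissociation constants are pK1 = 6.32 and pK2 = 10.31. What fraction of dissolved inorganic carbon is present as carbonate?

α₂ = 1 / (1 + [H⁺]/K2 + [H⁺]²/(K1K2)) = 1 / (1 + 10^+2.98 + 10^+1.97)
   = 1 / (1 + 954.99 + 93.325) = 1/1049.3 = 0.0009530

α₂ = 0.000953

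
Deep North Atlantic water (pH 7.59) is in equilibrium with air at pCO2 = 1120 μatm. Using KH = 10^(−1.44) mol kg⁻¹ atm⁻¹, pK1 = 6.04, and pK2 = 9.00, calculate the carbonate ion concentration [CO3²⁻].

[CO3²⁻] = 0.0561 mmol/kg

[CO2*] = KH · pCO2 = 10^(−1.44) × 1120×10^-6 = 4.066×10^-5 mol/kg
α₀ = 1/(1 + K1/[H⁺] + K1K2/[H⁺]²) = 1/(1 + 10^+1.55 + 10^+0.14) = 0.02641
DIC = [CO2*]/α₀ = 4.066×10^-5 / 0.02641 = 1.540 mmol/kg
[CO3²⁻] = α₂·DIC; α₂ = 0.03646, so [CO3²⁻] = 0.03646 × 1.540 = 0.0561 mmol/kg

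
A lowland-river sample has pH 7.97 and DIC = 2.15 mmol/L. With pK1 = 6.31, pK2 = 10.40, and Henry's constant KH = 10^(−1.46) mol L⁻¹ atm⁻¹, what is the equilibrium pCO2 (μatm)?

α₀ = 1 / (1 + K1/[H⁺] + K1K2/[H⁺]²) = 1 / (1 + 10^+1.66 + 10^-0.77)
   = 1 / (1 + 45.709 + 0.16982) = 1/46.879 = 0.02133
[CO2*] = α₀ × DIC = 0.02133 × 2.15 = 0.04586 mmol/L
pCO2 = [CO2*]/KH = 4.586×10^-5 / 3.467×10^-2 = 1320 μatm

pCO2 = 1320 μatm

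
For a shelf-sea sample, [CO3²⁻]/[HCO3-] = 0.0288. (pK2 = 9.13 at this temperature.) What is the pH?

pH = 7.59

From K2 = [H⁺][CO3²⁻]/[HCO3-]:  pH = pK2 + log₁₀([CO3²⁻]/[HCO3-])
log₁₀(0.0288) = -1.541
pH = 9.13 + (-1.541) = 7.59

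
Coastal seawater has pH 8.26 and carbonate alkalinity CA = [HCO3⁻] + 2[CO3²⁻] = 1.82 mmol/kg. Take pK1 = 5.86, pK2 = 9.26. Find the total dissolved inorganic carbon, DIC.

DIC = 1.67 mmol/kg

CA = [HCO3⁻] + 2[CO3²⁻] = (α₁ + 2α₂)·DIC
At pH 8.26: [H⁺]/K1 = 10^-2.40 = 0.0039811, K2/[H⁺] = 10^-1.00 = 0.10000
α₁ = 1/(1 + 0.0039811 + 0.10000) = 1/1.1040 = 0.9058; α₂ = α₁·K2/[H⁺] = 0.09058
α₁ + 2α₂ = 1.0870
DIC = CA / (α₁ + 2α₂) = 1.82 / 1.0870 = 1.67 mmol/kg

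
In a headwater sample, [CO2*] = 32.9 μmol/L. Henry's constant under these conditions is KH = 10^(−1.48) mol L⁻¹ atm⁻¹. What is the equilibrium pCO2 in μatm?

pCO2 = 994 μatm

KH = 10^(−1.48) = 3.311×10^-2 mol L⁻¹ atm⁻¹
pCO2 = [CO2*]/KH = 32.9×10^-6 / 3.311×10^-2 = 9.94×10^-4 atm = 994 μatm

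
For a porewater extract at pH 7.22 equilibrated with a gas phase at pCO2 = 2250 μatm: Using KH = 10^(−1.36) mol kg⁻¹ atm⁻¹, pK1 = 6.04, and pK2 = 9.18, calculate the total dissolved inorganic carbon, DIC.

DIC = 1.60 mmol/kg

[CO2*] = KH · pCO2 = 10^(−1.36) × 2250×10^-6 = 9.822×10^-5 mol/kg
α₀ = 1/(1 + K1/[H⁺] + K1K2/[H⁺]²) = 1/(1 + 10^+1.18 + 10^-0.78) = 0.06134
DIC = [CO2*]/α₀ = 9.822×10^-5 / 0.06134 = 1.60 mmol/kg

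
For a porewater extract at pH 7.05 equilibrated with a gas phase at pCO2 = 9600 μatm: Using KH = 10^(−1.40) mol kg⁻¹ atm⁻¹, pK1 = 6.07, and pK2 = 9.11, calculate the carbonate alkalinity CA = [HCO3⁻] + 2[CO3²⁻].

[CO2*] = KH · pCO2 = 10^(−1.40) × 9600×10^-6 = 3.822×10^-4 mol/kg
α₀ = 1/(1 + K1/[H⁺] + K1K2/[H⁺]²) = 1/(1 + 10^+0.98 + 10^-1.08) = 0.09405
DIC = [CO2*]/α₀ = 3.822×10^-4 / 0.09405 = 4.064 mmol/kg
CA = (α₁ + 2α₂)·DIC = (0.8981 + 2×0.007822) × 4.064 = 3.71 mmol/kg

CA = 3.71 mmol/kg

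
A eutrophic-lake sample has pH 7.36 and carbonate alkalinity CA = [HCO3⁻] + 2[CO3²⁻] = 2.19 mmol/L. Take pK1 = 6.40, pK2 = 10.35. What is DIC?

DIC = 2.43 mmol/L

CA = [HCO3⁻] + 2[CO3²⁻] = (α₁ + 2α₂)·DIC
At pH 7.36: [H⁺]/K1 = 10^-0.96 = 0.10965, K2/[H⁺] = 10^-2.99 = 0.0010233
α₁ = 1/(1 + 0.10965 + 0.0010233) = 1/1.1107 = 0.9004; α₂ = α₁·K2/[H⁺] = 0.0009213
α₁ + 2α₂ = 0.9022
DIC = CA / (α₁ + 2α₂) = 2.19 / 0.9022 = 2.43 mmol/L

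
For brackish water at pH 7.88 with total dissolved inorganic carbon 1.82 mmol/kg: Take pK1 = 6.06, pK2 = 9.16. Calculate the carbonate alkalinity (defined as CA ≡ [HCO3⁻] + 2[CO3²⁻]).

CA = [HCO3⁻] + 2[CO3²⁻] = (α₁ + 2α₂)·DIC
At pH 7.88: [H⁺]/K1 = 10^-1.82 = 0.015136, K2/[H⁺] = 10^-1.28 = 0.052481
α₁ = 1/(1 + 0.015136 + 0.052481) = 1/1.0676 = 0.9367; α₂ = α₁·K2/[H⁺] = 0.04916
α₁ + 2α₂ = 1.0350
CA = 1.0350 × 1.82 = 1.88 mmol/kg

CA = 1.88 mmol/kg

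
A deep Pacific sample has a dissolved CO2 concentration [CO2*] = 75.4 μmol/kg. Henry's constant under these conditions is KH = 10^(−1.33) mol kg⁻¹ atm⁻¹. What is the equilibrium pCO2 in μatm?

pCO2 = 1610 μatm

KH = 10^(−1.33) = 4.677×10^-2 mol kg⁻¹ atm⁻¹
pCO2 = [CO2*]/KH = 75.4×10^-6 / 4.677×10^-2 = 1.61×10^-3 atm = 1610 μatm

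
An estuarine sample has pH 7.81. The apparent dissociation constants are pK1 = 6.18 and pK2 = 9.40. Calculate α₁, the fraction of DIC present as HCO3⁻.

α₁ = 0.953

α₁ = 1 / (1 + [H⁺]/K1 + K2/[H⁺]) = 1 / (1 + 10^-1.63 + 10^-1.59)
   = 1 / (1 + 0.023442 + 0.025704) = 1/1.0491 = 0.9532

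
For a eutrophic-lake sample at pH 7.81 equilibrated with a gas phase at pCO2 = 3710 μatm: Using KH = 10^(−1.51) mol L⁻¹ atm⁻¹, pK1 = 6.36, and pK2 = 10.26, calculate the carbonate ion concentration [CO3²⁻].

[CO2*] = KH · pCO2 = 10^(−1.51) × 3710×10^-6 = 1.146×10^-4 mol/L
α₀ = 1/(1 + K1/[H⁺] + K1K2/[H⁺]²) = 1/(1 + 10^+1.45 + 10^-1.00) = 0.03415
DIC = [CO2*]/α₀ = 1.146×10^-4 / 0.03415 = 3.357 mmol/L
[CO3²⁻] = α₂·DIC; α₂ = 0.003415, so [CO3²⁻] = 0.003415 × 3.357 = 0.0115 mmol/L = 11.5 μmol/L

[CO3²⁻] = 11.5 μmol/L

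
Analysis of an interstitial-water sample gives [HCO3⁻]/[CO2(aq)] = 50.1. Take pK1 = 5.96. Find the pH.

From K1 = [H⁺][HCO3⁻]/[CO2(aq)]:  pH = pK1 + log₁₀([HCO3⁻]/[CO2(aq)])
log₁₀(50.1) = +1.700
pH = 5.96 + (+1.700) = 7.66

pH = 7.66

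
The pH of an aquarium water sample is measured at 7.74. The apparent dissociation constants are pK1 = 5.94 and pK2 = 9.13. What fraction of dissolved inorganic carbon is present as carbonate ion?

α₂ = 1 / (1 + [H⁺]/K2 + [H⁺]²/(K1K2)) = 1 / (1 + 10^+1.39 + 10^-0.41)
   = 1 / (1 + 24.547 + 0.38905) = 1/25.936 = 0.03856

α₂ = 0.0386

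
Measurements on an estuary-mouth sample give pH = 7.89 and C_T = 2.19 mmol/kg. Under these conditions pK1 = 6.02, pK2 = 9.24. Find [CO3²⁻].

α₂ = 1 / (1 + [H⁺]/K2 + [H⁺]²/(K1K2)) = 1 / (1 + 10^+1.35 + 10^-0.52)
   = 1 / (1 + 22.387 + 0.30200) = 1/23.689 = 0.04221
[CO3²⁻] = α₂ × DIC = 0.04221 × 2.19 = 0.0924 mmol/kg

[CO3²⁻] = 0.0924 mmol/kg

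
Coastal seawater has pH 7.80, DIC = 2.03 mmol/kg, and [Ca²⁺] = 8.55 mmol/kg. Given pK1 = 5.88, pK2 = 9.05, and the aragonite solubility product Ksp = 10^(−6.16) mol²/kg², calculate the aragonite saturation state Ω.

Ω = 1.32

α₂ = 1 / (1 + [H⁺]/K2 + [H⁺]²/(K1K2)) = 1 / (1 + 10^+1.25 + 10^-0.67)
   = 1 / (1 + 17.783 + 0.21380) = 1/18.997 = 0.05264
[CO3²⁻] = α₂ × DIC = 0.05264 × 2.03 = 0.1069 mmol/kg
Ksp = 10^(−6.16) = 6.918×10^-7
Ω = [Ca²⁺][CO3²⁻]/Ksp = (8.55×10^-3)(1.069×10^-4) / 6.918×10^-7 = 1.32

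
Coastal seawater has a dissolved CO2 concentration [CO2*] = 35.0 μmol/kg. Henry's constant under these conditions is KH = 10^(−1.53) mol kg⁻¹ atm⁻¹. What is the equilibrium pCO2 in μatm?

pCO2 = 1190 μatm

KH = 10^(−1.53) = 2.951×10^-2 mol kg⁻¹ atm⁻¹
pCO2 = [CO2*]/KH = 35.0×10^-6 / 2.951×10^-2 = 1.19×10^-3 atm = 1190 μatm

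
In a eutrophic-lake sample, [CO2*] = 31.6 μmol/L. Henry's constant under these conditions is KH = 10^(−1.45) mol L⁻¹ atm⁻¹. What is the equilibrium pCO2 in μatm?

pCO2 = 891 μatm

KH = 10^(−1.45) = 3.548×10^-2 mol L⁻¹ atm⁻¹
pCO2 = [CO2*]/KH = 31.6×10^-6 / 3.548×10^-2 = 8.91×10^-4 atm = 891 μatm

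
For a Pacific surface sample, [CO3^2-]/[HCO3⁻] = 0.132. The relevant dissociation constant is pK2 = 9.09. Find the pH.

From K2 = [H⁺][CO3^2-]/[HCO3⁻]:  pH = pK2 + log₁₀([CO3^2-]/[HCO3⁻])
log₁₀(0.132) = -0.879
pH = 9.09 + (-0.879) = 8.21

pH = 8.21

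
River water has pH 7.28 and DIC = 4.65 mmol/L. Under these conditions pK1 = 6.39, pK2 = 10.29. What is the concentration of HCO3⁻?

α₁ = 1 / (1 + [H⁺]/K1 + K2/[H⁺]) = 1 / (1 + 10^-0.89 + 10^-3.01)
   = 1 / (1 + 0.12882 + 0.00097724) = 1/1.1298 = 0.8851
[HCO3⁻] = α₁ × DIC = 0.8851 × 4.65 = 4.12 mmol/L

[HCO3⁻] = 4.12 mmol/L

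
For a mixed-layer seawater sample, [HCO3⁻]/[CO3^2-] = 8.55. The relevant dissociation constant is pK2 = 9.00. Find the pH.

From K2 = [H⁺][CO3^2-]/[HCO3⁻]:  pH = pK2 − log₁₀([HCO3⁻]/[CO3^2-])
log₁₀(8.55) = +0.932
pH = 9.00 − (+0.932) = 8.07

pH = 8.07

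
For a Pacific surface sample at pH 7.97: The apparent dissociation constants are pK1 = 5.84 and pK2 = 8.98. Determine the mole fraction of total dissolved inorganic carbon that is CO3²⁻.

α₂ = 1 / (1 + [H⁺]/K2 + [H⁺]²/(K1K2)) = 1 / (1 + 10^+1.01 + 10^-1.12)
   = 1 / (1 + 10.233 + 0.075858) = 1/11.309 = 0.08843

α₂ = 0.0884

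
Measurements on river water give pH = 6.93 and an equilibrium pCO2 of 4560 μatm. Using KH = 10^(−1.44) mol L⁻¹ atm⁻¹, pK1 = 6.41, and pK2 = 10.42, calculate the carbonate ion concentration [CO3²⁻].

[CO3²⁻] = 0.177 μmol/L

[CO2*] = KH · pCO2 = 10^(−1.44) × 4560×10^-6 = 1.656×10^-4 mol/L
α₀ = 1/(1 + K1/[H⁺] + K1K2/[H⁺]²) = 1/(1 + 10^+0.52 + 10^-2.97) = 0.2319
DIC = [CO2*]/α₀ = 1.656×10^-4 / 0.2319 = 0.7140 mmol/L
[CO3²⁻] = α₂·DIC; α₂ = 0.0002485, so [CO3²⁻] = 0.0002485 × 0.7140 = 0.000177 mmol/L = 0.177 μmol/L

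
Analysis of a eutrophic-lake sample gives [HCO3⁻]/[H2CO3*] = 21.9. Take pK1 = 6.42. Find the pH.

pH = 7.76

From K1 = [H⁺][HCO3⁻]/[H2CO3*]:  pH = pK1 + log₁₀([HCO3⁻]/[H2CO3*])
log₁₀(21.9) = +1.340
pH = 6.42 + (+1.340) = 7.76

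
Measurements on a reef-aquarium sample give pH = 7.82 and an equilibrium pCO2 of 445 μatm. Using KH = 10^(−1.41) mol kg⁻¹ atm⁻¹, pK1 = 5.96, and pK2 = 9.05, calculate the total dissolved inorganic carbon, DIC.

DIC = 1.35 mmol/kg

[CO2*] = KH · pCO2 = 10^(−1.41) × 445×10^-6 = 1.731×10^-5 mol/kg
α₀ = 1/(1 + K1/[H⁺] + K1K2/[H⁺]²) = 1/(1 + 10^+1.86 + 10^+0.63) = 0.01287
DIC = [CO2*]/α₀ = 1.731×10^-5 / 0.01287 = 1.35 mmol/kg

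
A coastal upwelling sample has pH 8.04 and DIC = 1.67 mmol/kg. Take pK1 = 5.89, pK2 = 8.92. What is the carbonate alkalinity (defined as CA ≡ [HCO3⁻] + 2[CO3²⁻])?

CA = 1.85 mmol/kg

CA = [HCO3⁻] + 2[CO3²⁻] = (α₁ + 2α₂)·DIC
At pH 8.04: [H⁺]/K1 = 10^-2.15 = 0.0070795, K2/[H⁺] = 10^-0.88 = 0.13183
α₁ = 1/(1 + 0.0070795 + 0.13183) = 1/1.1389 = 0.8780; α₂ = α₁·K2/[H⁺] = 0.1157
α₁ + 2α₂ = 1.1095
CA = 1.1095 × 1.67 = 1.85 mmol/kg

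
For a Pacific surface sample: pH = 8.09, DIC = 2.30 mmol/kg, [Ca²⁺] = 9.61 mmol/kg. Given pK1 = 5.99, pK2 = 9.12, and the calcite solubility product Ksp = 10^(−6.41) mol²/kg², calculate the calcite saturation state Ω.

Ω = 4.81

α₂ = 1 / (1 + [H⁺]/K2 + [H⁺]²/(K1K2)) = 1 / (1 + 10^+1.03 + 10^-1.07)
   = 1 / (1 + 10.715 + 0.085114) = 1/11.800 = 0.08474
[CO3²⁻] = α₂ × DIC = 0.08474 × 2.30 = 0.1949 mmol/kg
Ksp = 10^(−6.41) = 3.890×10^-7
Ω = [Ca²⁺][CO3²⁻]/Ksp = (9.61×10^-3)(1.949×10^-4) / 3.890×10^-7 = 4.81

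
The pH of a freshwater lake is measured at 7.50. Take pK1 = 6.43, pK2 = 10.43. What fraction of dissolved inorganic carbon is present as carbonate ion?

α₂ = 1 / (1 + [H⁺]/K2 + [H⁺]²/(K1K2)) = 1 / (1 + 10^+2.93 + 10^+1.86)
   = 1 / (1 + 851.14 + 72.444) = 1/924.58 = 0.001082

α₂ = 0.00108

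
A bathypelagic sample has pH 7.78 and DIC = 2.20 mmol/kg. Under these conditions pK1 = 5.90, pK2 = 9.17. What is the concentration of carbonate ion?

α₂ = 1 / (1 + [H⁺]/K2 + [H⁺]²/(K1K2)) = 1 / (1 + 10^+1.39 + 10^-0.49)
   = 1 / (1 + 24.547 + 0.32359) = 1/25.871 = 0.03865
[CO3²⁻] = α₂ × DIC = 0.03865 × 2.20 = 0.0850 mmol/kg

[CO3²⁻] = 0.0850 mmol/kg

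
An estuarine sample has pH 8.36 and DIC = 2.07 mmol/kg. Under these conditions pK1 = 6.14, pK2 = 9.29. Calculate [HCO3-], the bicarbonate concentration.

α₁ = 1 / (1 + [H⁺]/K1 + K2/[H⁺]) = 1 / (1 + 10^-2.22 + 10^-0.93)
   = 1 / (1 + 0.0060256 + 0.11749) = 1/1.1235 = 0.8901
[HCO3⁻] = α₁ × DIC = 0.8901 × 2.07 = 1.84 mmol/kg

[HCO3⁻] = 1.84 mmol/kg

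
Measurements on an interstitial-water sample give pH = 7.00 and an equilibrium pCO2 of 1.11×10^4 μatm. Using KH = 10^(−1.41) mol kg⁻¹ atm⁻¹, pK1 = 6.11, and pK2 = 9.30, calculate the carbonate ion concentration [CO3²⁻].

[CO3²⁻] = 16.8 μmol/kg

[CO2*] = KH · pCO2 = 10^(−1.41) × 1.11×10^4×10^-6 = 4.318×10^-4 mol/kg
α₀ = 1/(1 + K1/[H⁺] + K1K2/[H⁺]²) = 1/(1 + 10^+0.89 + 10^-1.41) = 0.1136
DIC = [CO2*]/α₀ = 4.318×10^-4 / 0.1136 = 3.801 mmol/kg
[CO3²⁻] = α₂·DIC; α₂ = 0.004420, so [CO3²⁻] = 0.004420 × 3.801 = 0.0168 mmol/kg = 16.8 μmol/kg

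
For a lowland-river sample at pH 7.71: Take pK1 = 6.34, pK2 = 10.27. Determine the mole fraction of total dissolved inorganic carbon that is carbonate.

α₂ = 0.00263

α₂ = 1 / (1 + [H⁺]/K2 + [H⁺]²/(K1K2)) = 1 / (1 + 10^+2.56 + 10^+1.19)
   = 1 / (1 + 363.08 + 15.488) = 1/379.57 = 0.002635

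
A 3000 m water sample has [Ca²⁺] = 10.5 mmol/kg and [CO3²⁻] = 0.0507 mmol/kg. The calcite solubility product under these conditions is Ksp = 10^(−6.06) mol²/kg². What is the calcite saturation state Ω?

Ksp = 10^(−6.06) = 8.710×10^-7
Ω = [Ca²⁺][CO3²⁻]/Ksp = (10.5×10^-3)(0.0507×10^-3) / 8.710×10^-7 = 0.611

Ω = 0.611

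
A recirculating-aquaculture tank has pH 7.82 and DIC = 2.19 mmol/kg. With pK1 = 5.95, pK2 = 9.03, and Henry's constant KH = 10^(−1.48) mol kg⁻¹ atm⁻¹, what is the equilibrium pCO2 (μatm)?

α₀ = 1 / (1 + K1/[H⁺] + K1K2/[H⁺]²) = 1 / (1 + 10^+1.87 + 10^+0.66)
   = 1 / (1 + 74.131 + 4.5709) = 1/79.702 = 0.01255
[CO2*] = α₀ × DIC = 0.01255 × 2.19 = 0.02748 mmol/kg
pCO2 = [CO2*]/KH = 2.748×10^-5 / 3.311×10^-2 = 830 μatm

pCO2 = 830 μatm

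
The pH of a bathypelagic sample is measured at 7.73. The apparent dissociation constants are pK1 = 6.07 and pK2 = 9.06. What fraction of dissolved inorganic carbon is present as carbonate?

α₂ = 1 / (1 + [H⁺]/K2 + [H⁺]²/(K1K2)) = 1 / (1 + 10^+1.33 + 10^-0.33)
   = 1 / (1 + 21.380 + 0.46774) = 1/22.847 = 0.04377

α₂ = 0.0438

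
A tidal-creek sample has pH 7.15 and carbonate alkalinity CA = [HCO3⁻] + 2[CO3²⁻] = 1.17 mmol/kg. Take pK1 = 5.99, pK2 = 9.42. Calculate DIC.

CA = [HCO3⁻] + 2[CO3²⁻] = (α₁ + 2α₂)·DIC
At pH 7.15: [H⁺]/K1 = 10^-1.16 = 0.069183, K2/[H⁺] = 10^-2.27 = 0.0053703
α₁ = 1/(1 + 0.069183 + 0.0053703) = 1/1.0746 = 0.9306; α₂ = α₁·K2/[H⁺] = 0.004998
α₁ + 2α₂ = 0.9406
DIC = CA / (α₁ + 2α₂) = 1.17 / 0.9406 = 1.24 mmol/kg

DIC = 1.24 mmol/kg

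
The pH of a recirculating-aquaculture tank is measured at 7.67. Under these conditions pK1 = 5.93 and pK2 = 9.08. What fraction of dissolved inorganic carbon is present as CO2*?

α₀ = 1 / (1 + K1/[H⁺] + K1K2/[H⁺]²) = 1 / (1 + 10^+1.74 + 10^+0.33)
   = 1 / (1 + 54.954 + 2.1380) = 1/58.092 = 0.01721

α₀ = 0.0172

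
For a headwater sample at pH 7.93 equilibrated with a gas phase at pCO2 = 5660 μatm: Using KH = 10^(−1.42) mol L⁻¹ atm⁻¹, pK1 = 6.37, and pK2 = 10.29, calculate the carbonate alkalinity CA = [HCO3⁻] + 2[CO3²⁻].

CA = 7.88 mmol/L

[CO2*] = KH · pCO2 = 10^(−1.42) × 5660×10^-6 = 2.152×10^-4 mol/L
α₀ = 1/(1 + K1/[H⁺] + K1K2/[H⁺]²) = 1/(1 + 10^+1.56 + 10^-0.80) = 0.02669
DIC = [CO2*]/α₀ = 2.152×10^-4 / 0.02669 = 8.062 mmol/L
CA = (α₁ + 2α₂)·DIC = (0.9691 + 2×0.004230) × 8.062 = 7.88 mmol/L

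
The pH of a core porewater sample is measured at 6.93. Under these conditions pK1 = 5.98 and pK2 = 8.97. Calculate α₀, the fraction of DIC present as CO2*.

α₀ = 1 / (1 + K1/[H⁺] + K1K2/[H⁺]²) = 1 / (1 + 10^+0.95 + 10^-1.09)
   = 1 / (1 + 8.9125 + 0.081283) = 1/9.9938 = 0.1001

α₀ = 0.100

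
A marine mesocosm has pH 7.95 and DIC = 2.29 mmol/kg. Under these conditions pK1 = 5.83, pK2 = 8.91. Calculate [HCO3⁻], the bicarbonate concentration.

α₁ = 1 / (1 + [H⁺]/K1 + K2/[H⁺]) = 1 / (1 + 10^-2.12 + 10^-0.96)
   = 1 / (1 + 0.0075858 + 0.10965) = 1/1.1172 = 0.8951
[HCO3⁻] = α₁ × DIC = 0.8951 × 2.29 = 2.05 mmol/kg

[HCO3⁻] = 2.05 mmol/kg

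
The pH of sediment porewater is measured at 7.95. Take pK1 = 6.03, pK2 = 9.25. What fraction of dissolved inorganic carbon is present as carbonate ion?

α₂ = 1 / (1 + [H⁺]/K2 + [H⁺]²/(K1K2)) = 1 / (1 + 10^+1.30 + 10^-0.62)
   = 1 / (1 + 19.953 + 0.23988) = 1/21.193 = 0.04719

α₂ = 0.0472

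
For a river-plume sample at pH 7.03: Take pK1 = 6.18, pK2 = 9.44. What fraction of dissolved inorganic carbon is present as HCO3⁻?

α₁ = 1 / (1 + [H⁺]/K1 + K2/[H⁺]) = 1 / (1 + 10^-0.85 + 10^-2.41)
   = 1 / (1 + 0.14125 + 0.0038905) = 1/1.1451 = 0.8733

α₁ = 0.873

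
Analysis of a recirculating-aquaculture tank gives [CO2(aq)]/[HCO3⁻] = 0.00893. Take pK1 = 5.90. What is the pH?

pH = 7.95

From K1 = [H⁺][HCO3⁻]/[CO2(aq)]:  pH = pK1 − log₁₀([CO2(aq)]/[HCO3⁻])
log₁₀(0.00893) = -2.049
pH = 5.90 − (-2.049) = 7.95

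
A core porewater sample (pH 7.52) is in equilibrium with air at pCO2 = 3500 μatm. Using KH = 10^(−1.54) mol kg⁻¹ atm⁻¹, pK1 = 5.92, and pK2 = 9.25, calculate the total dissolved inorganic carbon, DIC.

[CO2*] = KH · pCO2 = 10^(−1.54) × 3500×10^-6 = 1.009×10^-4 mol/kg
α₀ = 1/(1 + K1/[H⁺] + K1K2/[H⁺]²) = 1/(1 + 10^+1.60 + 10^-0.13) = 0.02407
DIC = [CO2*]/α₀ = 1.009×10^-4 / 0.02407 = 4.19 mmol/kg

DIC = 4.19 mmol/kg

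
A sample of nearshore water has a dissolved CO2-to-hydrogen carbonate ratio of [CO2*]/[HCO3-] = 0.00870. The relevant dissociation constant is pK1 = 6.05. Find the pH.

pH = 8.11

From K1 = [H⁺][HCO3-]/[CO2*]:  pH = pK1 − log₁₀([CO2*]/[HCO3-])
log₁₀(0.00870) = -2.060
pH = 6.05 − (-2.060) = 8.11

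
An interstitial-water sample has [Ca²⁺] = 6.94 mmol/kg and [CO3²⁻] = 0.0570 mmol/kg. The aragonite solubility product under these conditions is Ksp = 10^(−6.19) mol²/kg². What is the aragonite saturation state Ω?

Ω = 0.613

Ksp = 10^(−6.19) = 6.457×10^-7
Ω = [Ca²⁺][CO3²⁻]/Ksp = (6.94×10^-3)(0.0570×10^-3) / 6.457×10^-7 = 0.613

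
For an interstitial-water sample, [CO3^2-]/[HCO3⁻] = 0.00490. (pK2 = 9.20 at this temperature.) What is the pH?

pH = 6.89

From K2 = [H⁺][CO3^2-]/[HCO3⁻]:  pH = pK2 + log₁₀([CO3^2-]/[HCO3⁻])
log₁₀(0.00490) = -2.310
pH = 9.20 + (-2.310) = 6.89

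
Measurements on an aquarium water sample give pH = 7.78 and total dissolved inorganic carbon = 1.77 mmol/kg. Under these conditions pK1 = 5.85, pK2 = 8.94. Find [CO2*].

[CO2*] = 19.2 μmol/kg

α₀ = 1 / (1 + K1/[H⁺] + K1K2/[H⁺]²) = 1 / (1 + 10^+1.93 + 10^+0.77)
   = 1 / (1 + 85.114 + 5.8884) = 1/92.002 = 0.01087
[CO2*] = α₀ × DIC = 0.01087 × 1.77 = 0.0192 mmol/kg = 19.2 μmol/kg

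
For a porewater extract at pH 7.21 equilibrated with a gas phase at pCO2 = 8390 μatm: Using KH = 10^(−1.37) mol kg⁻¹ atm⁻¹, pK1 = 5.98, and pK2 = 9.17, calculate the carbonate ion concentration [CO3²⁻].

[CO2*] = KH · pCO2 = 10^(−1.37) × 8390×10^-6 = 3.579×10^-4 mol/kg
α₀ = 1/(1 + K1/[H⁺] + K1K2/[H⁺]²) = 1/(1 + 10^+1.23 + 10^-0.73) = 0.05504
DIC = [CO2*]/α₀ = 3.579×10^-4 / 0.05504 = 6.503 mmol/kg
[CO3²⁻] = α₂·DIC; α₂ = 0.01025, so [CO3²⁻] = 0.01025 × 6.503 = 0.0666 mmol/kg

[CO3²⁻] = 0.0666 mmol/kg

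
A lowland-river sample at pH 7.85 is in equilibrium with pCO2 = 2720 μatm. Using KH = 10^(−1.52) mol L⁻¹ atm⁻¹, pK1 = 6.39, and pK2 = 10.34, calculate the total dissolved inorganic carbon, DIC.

[CO2*] = KH · pCO2 = 10^(−1.52) × 2720×10^-6 = 8.214×10^-5 mol/L
α₀ = 1/(1 + K1/[H⁺] + K1K2/[H⁺]²) = 1/(1 + 10^+1.46 + 10^-1.03) = 0.03341
DIC = [CO2*]/α₀ = 8.214×10^-5 / 0.03341 = 2.46 mmol/L

DIC = 2.46 mmol/L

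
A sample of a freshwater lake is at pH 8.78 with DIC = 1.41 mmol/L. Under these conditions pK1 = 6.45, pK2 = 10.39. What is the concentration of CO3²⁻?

[CO3²⁻] = 0.0336 mmol/L

α₂ = 1 / (1 + [H⁺]/K2 + [H⁺]²/(K1K2)) = 1 / (1 + 10^+1.61 + 10^-0.72)
   = 1 / (1 + 40.738 + 0.19055) = 1/41.929 = 0.02385
[CO3²⁻] = α₂ × DIC = 0.02385 × 1.41 = 0.0336 mmol/L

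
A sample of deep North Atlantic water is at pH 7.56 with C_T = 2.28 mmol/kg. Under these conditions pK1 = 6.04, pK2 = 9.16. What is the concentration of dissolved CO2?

[CO2*] = 0.0652 mmol/kg

α₀ = 1 / (1 + K1/[H⁺] + K1K2/[H⁺]²) = 1 / (1 + 10^+1.52 + 10^-0.08)
   = 1 / (1 + 33.113 + 0.83176) = 1/34.945 = 0.02862
[CO2*] = α₀ × DIC = 0.02862 × 2.28 = 0.0652 mmol/kg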